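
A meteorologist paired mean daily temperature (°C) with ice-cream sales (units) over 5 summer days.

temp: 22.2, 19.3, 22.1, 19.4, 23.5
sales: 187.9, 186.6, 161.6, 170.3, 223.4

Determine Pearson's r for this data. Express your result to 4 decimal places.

n = 5, Σx = 106.5, Σy = 929.8, Σx² = 2282.35, Σy² = 175150.18, Σxy = 19897.84
nΣxy − ΣxΣy = 99489.2 − 99023.7 = 465.5
nΣx² − (Σx)² = 11411.75 − 11342.25 = 69.5; nΣy² − (Σy)² = 875750.9 − 864528.04 = 11222.86
r = 465.5 / √(69.5 × 11222.86) = 465.5 / 883.1697 ≈ 0.5271

0.5271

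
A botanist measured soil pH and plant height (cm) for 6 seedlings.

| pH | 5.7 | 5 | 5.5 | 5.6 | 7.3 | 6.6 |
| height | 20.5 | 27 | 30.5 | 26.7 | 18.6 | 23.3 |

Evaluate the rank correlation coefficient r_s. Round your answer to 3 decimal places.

-0.886

Rank pH: 4, 1, 2, 3, 6, 5
Rank height: 2, 5, 6, 4, 1, 3
d = rank(pH) − rank(height): 2, -4, -4, -1, 5, 2; Σd² = 66
ρ = 1 − 6Σd² / [n(n²−1)] = 1 − 6×66 / (6×35) = 1 − 396/210 ≈ -0.886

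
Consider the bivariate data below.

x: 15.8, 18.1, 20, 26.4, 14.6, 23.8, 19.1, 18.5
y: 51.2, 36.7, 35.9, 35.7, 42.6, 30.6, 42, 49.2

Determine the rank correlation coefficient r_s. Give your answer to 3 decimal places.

-0.810

Rank x: 2, 3, 6, 8, 1, 7, 5, 4
Rank y: 8, 4, 3, 2, 6, 1, 5, 7
d = rank(x) − rank(y): -6, -1, 3, 6, -5, 6, 0, -3; Σd² = 152
ρ = 1 − 6Σd² / [n(n²−1)] = 1 − 6×152 / (8×63) = 1 − 912/504 ≈ -0.810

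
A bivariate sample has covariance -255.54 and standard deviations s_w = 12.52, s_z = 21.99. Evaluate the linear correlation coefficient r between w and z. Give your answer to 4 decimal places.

r = Cov(w,z) / (s_w · s_z) = -255.54 / (12.52 × 21.99)
  = -255.54 / 275.3148 ≈ -0.9282

-0.9282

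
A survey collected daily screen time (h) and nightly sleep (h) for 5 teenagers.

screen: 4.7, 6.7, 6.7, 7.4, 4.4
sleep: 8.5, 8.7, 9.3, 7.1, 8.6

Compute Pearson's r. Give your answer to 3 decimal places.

n = 5, Σx = 29.9, Σy = 42.2, Σx² = 185.99, Σy² = 358.8, Σxy = 250.93
nΣxy − ΣxΣy = 1254.65 − 1261.78 = -7.13
nΣx² − (Σx)² = 929.95 − 894.01 = 35.94; nΣy² − (Σy)² = 1794 − 1780.84 = 13.16
r = -7.13 / √(35.94 × 13.16) = -7.13 / 21.7479 ≈ -0.328

-0.328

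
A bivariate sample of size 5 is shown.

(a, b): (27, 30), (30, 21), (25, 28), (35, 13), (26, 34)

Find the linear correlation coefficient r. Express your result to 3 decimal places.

n = 5, Σa = 143, Σb = 126, Σa² = 4155, Σb² = 3450, Σab = 3479
nΣab − ΣaΣb = 17395 − 18018 = -623
nΣa² − (Σa)² = 20775 − 20449 = 326; nΣb² − (Σb)² = 17250 − 15876 = 1374
r = -623 / √(326 × 1374) = -623 / 669.2712 ≈ -0.931

-0.931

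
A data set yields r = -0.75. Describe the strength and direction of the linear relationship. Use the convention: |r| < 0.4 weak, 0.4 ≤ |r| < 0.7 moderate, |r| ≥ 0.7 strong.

strong negative

r = -0.75 < 0 so the relationship is negative.
|r| = 0.75, which falls in the strong range.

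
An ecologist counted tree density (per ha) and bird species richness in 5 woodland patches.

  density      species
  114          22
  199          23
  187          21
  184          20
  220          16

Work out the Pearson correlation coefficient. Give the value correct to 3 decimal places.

-0.532

n = 5, Σx = 904, Σy = 102, Σx² = 169822, Σy² = 2110, Σxy = 18212
nΣxy − ΣxΣy = 91060 − 92208 = -1148
nΣx² − (Σx)² = 849110 − 817216 = 31894; nΣy² − (Σy)² = 10550 − 10404 = 146
r = -1148 / √(31894 × 146) = -1148 / 2157.8981 ≈ -0.532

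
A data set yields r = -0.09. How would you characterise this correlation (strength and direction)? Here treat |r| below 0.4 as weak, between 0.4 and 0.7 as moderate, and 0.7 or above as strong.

r = -0.09 < 0 so the relationship is negative.
|r| = 0.09, which falls in the weak range.

weak negative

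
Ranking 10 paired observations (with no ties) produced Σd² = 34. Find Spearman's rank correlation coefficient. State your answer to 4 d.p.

ρ = 1 − 6Σd² / [n(n²−1)] = 1 − 6×34 / (10×99)
  = 1 − 204/990 = 1 − 0.20606 ≈ 0.7939

0.7939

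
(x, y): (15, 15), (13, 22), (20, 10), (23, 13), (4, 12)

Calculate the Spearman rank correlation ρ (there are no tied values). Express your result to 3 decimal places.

-0.200

Rank x: 3, 2, 4, 5, 1
Rank y: 4, 5, 1, 3, 2
d = rank(x) − rank(y): -1, -3, 3, 2, -1; Σd² = 24
ρ = 1 − 6Σd² / [n(n²−1)] = 1 − 6×24 / (5×24) = 1 − 144/120 ≈ -0.200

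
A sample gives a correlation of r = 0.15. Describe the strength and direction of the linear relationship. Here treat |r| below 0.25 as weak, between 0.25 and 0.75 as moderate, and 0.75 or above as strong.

r = 0.15 > 0 so the relationship is positive.
|r| = 0.15, which falls in the weak range.

weak positive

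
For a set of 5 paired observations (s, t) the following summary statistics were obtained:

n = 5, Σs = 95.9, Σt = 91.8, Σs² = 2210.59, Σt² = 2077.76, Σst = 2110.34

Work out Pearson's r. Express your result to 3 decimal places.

0.916

r = (nΣst − ΣsΣt) / √[(nΣs² − (Σs)²)(nΣt² − (Σt)²)]
Numerator: 5×2110.34 − 95.9×91.8 = 1748.08
Denominator: √[(11052.95 − 9196.81)(10388.8 − 8427.24)] = √[1856.14 × 1961.56] = 1908.1221
r = 1748.08 / 1908.1221 ≈ 0.916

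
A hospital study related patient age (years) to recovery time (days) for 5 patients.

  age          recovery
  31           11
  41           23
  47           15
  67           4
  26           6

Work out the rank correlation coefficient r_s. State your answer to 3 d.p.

Rank age: 2, 3, 4, 5, 1
Rank recovery: 3, 5, 4, 1, 2
d = rank(age) − rank(recovery): -1, -2, 0, 4, -1; Σd² = 22
ρ = 1 − 6Σd² / [n(n²−1)] = 1 − 6×22 / (5×24) = 1 − 132/120 ≈ -0.100

-0.100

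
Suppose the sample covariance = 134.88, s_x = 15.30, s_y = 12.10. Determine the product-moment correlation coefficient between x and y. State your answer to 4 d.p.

r = Cov(x,y) / (s_x · s_y) = 134.88 / (15.30 × 12.10)
  = 134.88 / 185.1300 ≈ 0.7286

0.7286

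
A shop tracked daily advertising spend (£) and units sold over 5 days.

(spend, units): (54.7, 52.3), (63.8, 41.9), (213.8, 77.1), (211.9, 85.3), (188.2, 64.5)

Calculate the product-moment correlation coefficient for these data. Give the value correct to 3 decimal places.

n = 5, Σx = 732.4, Σy = 321.1, Σx² = 133093.82, Σy² = 21871.65, Σxy = 52231.98
nΣxy − ΣxΣy = 261159.9 − 235173.64 = 25986.26
nΣx² − (Σx)² = 665469.1 − 536409.76 = 129059.34; nΣy² − (Σy)² = 109358.25 − 103105.21 = 6253.04
r = 25986.26 / √(129059.34 × 6253.04) = 25986.26 / 28407.9780 ≈ 0.915

0.915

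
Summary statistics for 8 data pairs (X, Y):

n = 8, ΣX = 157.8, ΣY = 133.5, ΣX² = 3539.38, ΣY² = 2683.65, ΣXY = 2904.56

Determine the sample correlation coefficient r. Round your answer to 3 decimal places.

r = (nΣXY − ΣXΣY) / √[(nΣX² − (ΣX)²)(nΣY² − (ΣY)²)]
Numerator: 8×2904.56 − 157.8×133.5 = 2170.18
Denominator: √[(28315.04 − 24900.84)(21469.2 − 17822.25)] = √[3414.2 × 3646.95] = 3528.6565
r = 2170.18 / 3528.6565 ≈ 0.615

0.615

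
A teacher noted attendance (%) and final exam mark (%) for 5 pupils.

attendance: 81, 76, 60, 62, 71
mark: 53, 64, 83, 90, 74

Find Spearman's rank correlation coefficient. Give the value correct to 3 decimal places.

-0.900

Rank attendance: 5, 4, 1, 2, 3
Rank mark: 1, 2, 4, 5, 3
d = rank(attendance) − rank(mark): 4, 2, -3, -3, 0; Σd² = 38
ρ = 1 − 6Σd² / [n(n²−1)] = 1 − 6×38 / (5×24) = 1 − 228/120 ≈ -0.900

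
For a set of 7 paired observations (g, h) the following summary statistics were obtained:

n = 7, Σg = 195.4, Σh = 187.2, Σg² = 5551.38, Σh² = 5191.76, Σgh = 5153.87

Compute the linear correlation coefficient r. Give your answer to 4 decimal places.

r = (nΣgh − ΣgΣh) / √[(nΣg² − (Σg)²)(nΣh² − (Σh)²)]
Numerator: 7×5153.87 − 195.4×187.2 = -501.79
Denominator: √[(38859.66 − 38181.16)(36342.32 − 35043.84)] = √[678.5 × 1298.48] = 938.6260
r = -501.79 / 938.6260 ≈ -0.5346

-0.5346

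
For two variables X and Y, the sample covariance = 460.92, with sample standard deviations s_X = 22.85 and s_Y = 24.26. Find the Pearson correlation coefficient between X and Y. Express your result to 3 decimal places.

r = Cov(X,Y) / (s_X · s_Y) = 460.92 / (22.85 × 24.26)
  = 460.92 / 554.3410 ≈ 0.831

0.831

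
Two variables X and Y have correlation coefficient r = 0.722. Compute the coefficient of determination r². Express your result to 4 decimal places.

0.5213

r² = (0.722)² = 0.5213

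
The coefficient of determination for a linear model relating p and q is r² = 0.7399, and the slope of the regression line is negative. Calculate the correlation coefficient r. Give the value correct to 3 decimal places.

|r| = √0.7399 = 0.860
The association is negative, so r = −0.860.

-0.860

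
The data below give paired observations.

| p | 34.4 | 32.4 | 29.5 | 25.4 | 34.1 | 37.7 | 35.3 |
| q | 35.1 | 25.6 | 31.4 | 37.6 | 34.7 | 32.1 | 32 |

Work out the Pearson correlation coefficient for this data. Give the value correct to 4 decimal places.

n = 7, Σp = 228.8, Σq = 228.5, Σp² = 7578.72, Σq² = 7545.59, Σpq = 7441.26
nΣpq − ΣpΣq = 52088.82 − 52280.8 = -191.98
nΣp² − (Σp)² = 53051.04 − 52349.44 = 701.6; nΣq² − (Σq)² = 52819.13 − 52212.25 = 606.88
r = -191.98 / √(701.6 × 606.88) = -191.98 / 652.5236 ≈ -0.2942

-0.2942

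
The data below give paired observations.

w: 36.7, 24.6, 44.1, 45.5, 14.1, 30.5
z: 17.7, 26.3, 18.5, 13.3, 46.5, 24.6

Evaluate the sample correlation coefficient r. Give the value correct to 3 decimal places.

-0.933

n = 6, Σw = 195.5, Σz = 146.9, Σw² = 7096.17, Σz² = 4291.53, Σwz = 4123.52
nΣwz − ΣwΣz = 24741.12 − 28718.95 = -3977.83
nΣw² − (Σw)² = 42577.02 − 38220.25 = 4356.77; nΣz² − (Σz)² = 25749.18 − 21579.61 = 4169.57
r = -3977.83 / √(4356.77 × 4169.57) = -3977.83 / 4262.1424 ≈ -0.933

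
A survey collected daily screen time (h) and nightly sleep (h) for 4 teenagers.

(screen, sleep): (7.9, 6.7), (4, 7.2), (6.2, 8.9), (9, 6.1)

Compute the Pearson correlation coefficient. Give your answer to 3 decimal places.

n = 4, Σx = 27.1, Σy = 28.9, Σx² = 197.85, Σy² = 213.15, Σxy = 191.81
nΣxy − ΣxΣy = 767.24 − 783.19 = -15.95
nΣx² − (Σx)² = 791.4 − 734.41 = 56.99; nΣy² − (Σy)² = 852.6 − 835.21 = 17.39
r = -15.95 / √(56.99 × 17.39) = -15.95 / 31.4810 ≈ -0.507

-0.507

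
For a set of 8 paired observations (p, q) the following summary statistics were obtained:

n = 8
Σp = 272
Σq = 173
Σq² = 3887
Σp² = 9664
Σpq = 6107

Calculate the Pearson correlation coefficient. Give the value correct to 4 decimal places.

0.9134

r = (nΣpq − ΣpΣq) / √[(nΣp² − (Σp)²)(nΣq² − (Σq)²)]
Numerator: 8×6107 − 272×173 = 1800
Denominator: √[(77312 − 73984)(31096 − 29929)] = √[3328 × 1167] = 1970.7298
r = 1800 / 1970.7298 ≈ 0.9134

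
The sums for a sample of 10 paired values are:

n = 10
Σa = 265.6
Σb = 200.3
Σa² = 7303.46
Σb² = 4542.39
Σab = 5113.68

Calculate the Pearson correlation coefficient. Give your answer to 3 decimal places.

-0.568

r = (nΣab − ΣaΣb) / √[(nΣa² − (Σa)²)(nΣb² − (Σb)²)]
Numerator: 10×5113.68 − 265.6×200.3 = -2062.88
Denominator: √[(73034.6 − 70543.36)(45423.9 − 40120.09)] = √[2491.24 × 5303.81] = 3634.9778
r = -2062.88 / 3634.9778 ≈ -0.568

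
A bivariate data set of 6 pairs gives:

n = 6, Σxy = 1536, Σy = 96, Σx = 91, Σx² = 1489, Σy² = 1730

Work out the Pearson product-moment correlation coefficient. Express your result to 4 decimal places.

r = (nΣxy − ΣxΣy) / √[(nΣx² − (Σx)²)(nΣy² − (Σy)²)]
Numerator: 6×1536 − 91×96 = 480
Denominator: √[(8934 − 8281)(10380 − 9216)] = √[653 × 1164] = 871.8326
r = 480 / 871.8326 ≈ 0.5506

0.5506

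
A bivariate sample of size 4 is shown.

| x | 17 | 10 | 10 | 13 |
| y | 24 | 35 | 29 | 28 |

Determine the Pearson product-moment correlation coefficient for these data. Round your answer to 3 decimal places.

-0.840

n = 4, Σx = 50, Σy = 116, Σx² = 658, Σy² = 3426, Σxy = 1412
nΣxy − ΣxΣy = 5648 − 5800 = -152
nΣx² − (Σx)² = 2632 − 2500 = 132; nΣy² − (Σy)² = 13704 − 13456 = 248
r = -152 / √(132 × 248) = -152 / 180.9309 ≈ -0.840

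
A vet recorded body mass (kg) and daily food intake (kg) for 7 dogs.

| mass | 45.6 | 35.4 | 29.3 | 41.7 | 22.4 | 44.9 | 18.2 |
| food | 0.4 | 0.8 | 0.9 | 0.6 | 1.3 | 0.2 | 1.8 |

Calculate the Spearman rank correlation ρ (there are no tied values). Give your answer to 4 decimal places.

-0.9643

Rank mass: 7, 4, 3, 5, 2, 6, 1
Rank food: 2, 4, 5, 3, 6, 1, 7
d = rank(mass) − rank(food): 5, 0, -2, 2, -4, 5, -6; Σd² = 110
ρ = 1 − 6Σd² / [n(n²−1)] = 1 − 6×110 / (7×48) = 1 − 660/336 ≈ -0.9643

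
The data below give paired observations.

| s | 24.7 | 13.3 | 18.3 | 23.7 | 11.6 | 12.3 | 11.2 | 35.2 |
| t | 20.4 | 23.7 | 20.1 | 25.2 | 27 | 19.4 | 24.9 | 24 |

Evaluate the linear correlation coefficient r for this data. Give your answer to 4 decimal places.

n = 8, Σs = 150.3, Σt = 184.7, Σs² = 3333.89, Σt² = 4318.27, Σst = 3459.66
nΣst − ΣsΣt = 27677.28 − 27760.41 = -83.13
nΣs² − (Σs)² = 26671.12 − 22590.09 = 4081.03; nΣt² − (Σt)² = 34546.16 − 34114.09 = 432.07
r = -83.13 / √(4081.03 × 432.07) = -83.13 / 1327.8895 ≈ -0.0626

-0.0626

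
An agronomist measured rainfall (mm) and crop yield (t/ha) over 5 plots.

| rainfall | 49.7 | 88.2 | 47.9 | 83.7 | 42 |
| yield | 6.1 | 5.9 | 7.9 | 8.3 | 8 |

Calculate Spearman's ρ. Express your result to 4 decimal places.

-0.4000

Rank rainfall: 3, 5, 2, 4, 1
Rank yield: 2, 1, 3, 5, 4
d = rank(rainfall) − rank(yield): 1, 4, -1, -1, -3; Σd² = 28
ρ = 1 − 6Σd² / [n(n²−1)] = 1 − 6×28 / (5×24) = 1 − 168/120 ≈ -0.4000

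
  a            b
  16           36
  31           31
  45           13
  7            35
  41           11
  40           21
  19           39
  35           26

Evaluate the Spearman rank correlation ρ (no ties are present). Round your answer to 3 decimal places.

Rank a: 2, 4, 8, 1, 7, 6, 3, 5
Rank b: 7, 5, 2, 6, 1, 3, 8, 4
d = rank(a) − rank(b): -5, -1, 6, -5, 6, 3, -5, 1; Σd² = 158
ρ = 1 − 6Σd² / [n(n²−1)] = 1 − 6×158 / (8×63) = 1 − 948/504 ≈ -0.881

-0.881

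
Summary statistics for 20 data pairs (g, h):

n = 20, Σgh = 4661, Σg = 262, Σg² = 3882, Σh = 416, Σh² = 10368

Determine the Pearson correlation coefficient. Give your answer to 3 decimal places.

-0.898

r = (nΣgh − ΣgΣh) / √[(nΣg² − (Σg)²)(nΣh² − (Σh)²)]
Numerator: 20×4661 − 262×416 = -15772
Denominator: √[(77640 − 68644)(207360 − 173056)] = √[8996 × 34304] = 17566.9799
r = -15772 / 17566.9799 ≈ -0.898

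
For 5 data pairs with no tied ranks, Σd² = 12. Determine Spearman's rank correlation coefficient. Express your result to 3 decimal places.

ρ = 1 − 6Σd² / [n(n²−1)] = 1 − 6×12 / (5×24)
  = 1 − 72/120 = 1 − 0.6000 ≈ 0.400

0.400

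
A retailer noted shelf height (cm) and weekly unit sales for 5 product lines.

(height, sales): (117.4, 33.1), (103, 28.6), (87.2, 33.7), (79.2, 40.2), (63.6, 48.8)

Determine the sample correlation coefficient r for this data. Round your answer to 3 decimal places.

n = 5, Σx = 450.4, Σy = 184.4, Σx² = 42313.2, Σy² = 7046.74, Σxy = 16057.9
nΣxy − ΣxΣy = 80289.5 − 83053.76 = -2764.26
nΣx² − (Σx)² = 211566 − 202860.16 = 8705.84; nΣy² − (Σy)² = 35233.7 − 34003.36 = 1230.34
r = -2764.26 / √(8705.84 × 1230.34) = -2764.26 / 3272.7883 ≈ -0.845

-0.845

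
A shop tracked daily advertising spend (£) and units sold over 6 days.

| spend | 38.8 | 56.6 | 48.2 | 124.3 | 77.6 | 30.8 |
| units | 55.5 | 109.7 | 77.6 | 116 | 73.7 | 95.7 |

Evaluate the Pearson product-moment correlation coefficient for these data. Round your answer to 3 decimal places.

n = 6, Σx = 376.3, Σy = 528.2, Σx² = 29453.13, Σy² = 49182.28, Σxy = 35188.22
nΣxy − ΣxΣy = 211129.32 − 198761.66 = 12367.66
nΣx² − (Σx)² = 176718.78 − 141601.69 = 35117.09; nΣy² − (Σy)² = 295093.68 − 278995.24 = 16098.44
r = 12367.66 / √(35117.09 × 16098.44) = 12367.66 / 23776.6769 ≈ 0.520

0.520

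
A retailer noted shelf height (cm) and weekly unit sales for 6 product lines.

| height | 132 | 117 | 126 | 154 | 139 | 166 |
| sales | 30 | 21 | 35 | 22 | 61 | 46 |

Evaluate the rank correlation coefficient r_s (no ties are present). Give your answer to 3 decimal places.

Rank height: 3, 1, 2, 5, 4, 6
Rank sales: 3, 1, 4, 2, 6, 5
d = rank(height) − rank(sales): 0, 0, -2, 3, -2, 1; Σd² = 18
ρ = 1 − 6Σd² / [n(n²−1)] = 1 − 6×18 / (6×35) = 1 − 108/210 ≈ 0.486

0.486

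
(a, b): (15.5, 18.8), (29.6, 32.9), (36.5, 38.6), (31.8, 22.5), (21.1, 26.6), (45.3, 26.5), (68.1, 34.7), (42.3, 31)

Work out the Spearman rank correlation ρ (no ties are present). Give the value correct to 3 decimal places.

0.476

Rank a: 1, 3, 5, 4, 2, 7, 8, 6
Rank b: 1, 6, 8, 2, 4, 3, 7, 5
d = rank(a) − rank(b): 0, -3, -3, 2, -2, 4, 1, 1; Σd² = 44
ρ = 1 − 6Σd² / [n(n²−1)] = 1 − 6×44 / (8×63) = 1 − 264/504 ≈ 0.476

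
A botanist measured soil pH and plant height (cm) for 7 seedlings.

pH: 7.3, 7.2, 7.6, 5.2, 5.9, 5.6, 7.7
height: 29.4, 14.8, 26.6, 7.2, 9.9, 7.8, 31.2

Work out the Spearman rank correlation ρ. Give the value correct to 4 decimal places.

Rank pH: 5, 4, 6, 1, 3, 2, 7
Rank height: 6, 4, 5, 1, 3, 2, 7
d = rank(pH) − rank(height): -1, 0, 1, 0, 0, 0, 0; Σd² = 2
ρ = 1 − 6Σd² / [n(n²−1)] = 1 − 6×2 / (7×48) = 1 − 12/336 ≈ 0.9643

0.9643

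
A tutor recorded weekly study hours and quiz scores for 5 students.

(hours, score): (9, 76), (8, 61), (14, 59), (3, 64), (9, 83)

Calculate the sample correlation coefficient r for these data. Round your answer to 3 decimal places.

n = 5, Σx = 43, Σy = 343, Σx² = 431, Σy² = 23963, Σxy = 2937
nΣxy − ΣxΣy = 14685 − 14749 = -64
nΣx² − (Σx)² = 2155 − 1849 = 306; nΣy² − (Σy)² = 119815 − 117649 = 2166
r = -64 / √(306 × 2166) = -64 / 814.1228 ≈ -0.079

-0.079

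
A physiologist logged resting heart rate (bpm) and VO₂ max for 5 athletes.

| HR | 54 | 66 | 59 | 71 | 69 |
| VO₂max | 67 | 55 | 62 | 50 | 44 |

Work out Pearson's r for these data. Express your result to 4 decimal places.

-0.9346

n = 5, Σx = 319, Σy = 278, Σx² = 20555, Σy² = 15794, Σxy = 17492
nΣxy − ΣxΣy = 87460 − 88682 = -1222
nΣx² − (Σx)² = 102775 − 101761 = 1014; nΣy² − (Σy)² = 78970 − 77284 = 1686
r = -1222 / √(1014 × 1686) = -1222 / 1307.5183 ≈ -0.9346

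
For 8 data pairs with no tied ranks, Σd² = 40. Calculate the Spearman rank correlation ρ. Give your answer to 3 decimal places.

0.524

ρ = 1 − 6Σd² / [n(n²−1)] = 1 − 6×40 / (8×63)
  = 1 − 240/504 = 1 − 0.4762 ≈ 0.524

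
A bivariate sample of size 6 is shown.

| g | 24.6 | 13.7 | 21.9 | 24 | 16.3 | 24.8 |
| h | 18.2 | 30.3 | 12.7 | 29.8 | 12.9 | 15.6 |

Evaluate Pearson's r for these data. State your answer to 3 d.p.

n = 6, Σg = 125.3, Σh = 119.5, Σg² = 2729.19, Σh² = 2708.43, Σgh = 2453.31
nΣgh − ΣgΣh = 14719.86 − 14973.35 = -253.49
nΣg² − (Σg)² = 16375.14 − 15700.09 = 675.05; nΣh² − (Σh)² = 16250.58 − 14280.25 = 1970.33
r = -253.49 / √(675.05 × 1970.33) = -253.49 / 1153.2872 ≈ -0.220

-0.220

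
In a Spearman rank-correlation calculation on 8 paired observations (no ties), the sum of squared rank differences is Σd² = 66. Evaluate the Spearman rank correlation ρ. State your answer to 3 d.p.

ρ = 1 − 6Σd² / [n(n²−1)] = 1 − 6×66 / (8×63)
  = 1 − 396/504 = 1 − 0.7857 ≈ 0.214

0.214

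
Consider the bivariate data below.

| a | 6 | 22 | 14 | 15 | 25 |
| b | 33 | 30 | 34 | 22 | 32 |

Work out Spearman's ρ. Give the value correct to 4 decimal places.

-0.5000

Rank a: 1, 4, 2, 3, 5
Rank b: 4, 2, 5, 1, 3
d = rank(a) − rank(b): -3, 2, -3, 2, 2; Σd² = 30
ρ = 1 − 6Σd² / [n(n²−1)] = 1 − 6×30 / (5×24) = 1 − 180/120 ≈ -0.5000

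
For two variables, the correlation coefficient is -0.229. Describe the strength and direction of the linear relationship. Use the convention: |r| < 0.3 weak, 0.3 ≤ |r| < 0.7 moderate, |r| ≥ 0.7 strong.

r = -0.229 < 0 so the relationship is negative.
|r| = 0.229, which falls in the weak range.

weak negative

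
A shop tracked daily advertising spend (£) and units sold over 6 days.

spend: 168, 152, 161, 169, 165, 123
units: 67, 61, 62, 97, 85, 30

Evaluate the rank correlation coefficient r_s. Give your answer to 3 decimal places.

0.943

Rank spend: 5, 2, 3, 6, 4, 1
Rank units: 4, 2, 3, 6, 5, 1
d = rank(spend) − rank(units): 1, 0, 0, 0, -1, 0; Σd² = 2
ρ = 1 − 6Σd² / [n(n²−1)] = 1 − 6×2 / (6×35) = 1 − 12/210 ≈ 0.943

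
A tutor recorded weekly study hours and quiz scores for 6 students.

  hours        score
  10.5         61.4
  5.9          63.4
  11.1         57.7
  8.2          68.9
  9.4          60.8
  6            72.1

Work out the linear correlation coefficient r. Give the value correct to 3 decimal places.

n = 6, Σx = 51.1, Σy = 384.3, Σx² = 459.87, Σy² = 24761.07, Σxy = 3228.33
nΣxy − ΣxΣy = 19369.98 − 19637.73 = -267.75
nΣx² − (Σx)² = 2759.22 − 2611.21 = 148.01; nΣy² − (Σy)² = 148566.42 − 147686.49 = 879.93
r = -267.75 / √(148.01 × 879.93) = -267.75 / 360.8856 ≈ -0.742

-0.742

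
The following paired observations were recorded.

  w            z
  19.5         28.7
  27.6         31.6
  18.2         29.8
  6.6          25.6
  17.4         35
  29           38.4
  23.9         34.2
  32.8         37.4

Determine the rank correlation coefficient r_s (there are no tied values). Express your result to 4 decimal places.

0.6905

Rank w: 4, 6, 3, 1, 2, 7, 5, 8
Rank z: 2, 4, 3, 1, 6, 8, 5, 7
d = rank(w) − rank(z): 2, 2, 0, 0, -4, -1, 0, 1; Σd² = 26
ρ = 1 − 6Σd² / [n(n²−1)] = 1 − 6×26 / (8×63) = 1 − 156/504 ≈ 0.6905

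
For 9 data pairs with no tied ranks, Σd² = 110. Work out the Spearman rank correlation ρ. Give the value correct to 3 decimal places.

ρ = 1 − 6Σd² / [n(n²−1)] = 1 − 6×110 / (9×80)
  = 1 − 660/720 = 1 − 0.9167 ≈ 0.083

0.083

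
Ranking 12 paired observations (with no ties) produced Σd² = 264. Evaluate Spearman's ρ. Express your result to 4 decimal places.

0.0769

ρ = 1 − 6Σd² / [n(n²−1)] = 1 − 6×264 / (12×143)
  = 1 − 1584/1716 = 1 − 0.92308 ≈ 0.0769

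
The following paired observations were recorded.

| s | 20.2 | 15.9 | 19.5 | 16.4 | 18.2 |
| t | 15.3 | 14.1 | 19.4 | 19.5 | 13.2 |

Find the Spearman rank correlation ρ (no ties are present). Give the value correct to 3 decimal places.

0.100

Rank s: 5, 1, 4, 2, 3
Rank t: 3, 2, 4, 5, 1
d = rank(s) − rank(t): 2, -1, 0, -3, 2; Σd² = 18
ρ = 1 − 6Σd² / [n(n²−1)] = 1 − 6×18 / (5×24) = 1 − 108/120 ≈ 0.100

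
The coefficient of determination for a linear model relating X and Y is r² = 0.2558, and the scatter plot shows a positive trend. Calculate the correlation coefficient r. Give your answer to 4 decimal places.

0.5058

|r| = √0.2558 = 0.5058
The association is positive, so r = 0.5058.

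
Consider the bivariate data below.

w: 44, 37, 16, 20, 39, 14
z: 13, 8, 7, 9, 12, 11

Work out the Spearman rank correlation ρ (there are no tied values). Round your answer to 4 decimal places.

Rank w: 6, 4, 2, 3, 5, 1
Rank z: 6, 2, 1, 3, 5, 4
d = rank(w) − rank(z): 0, 2, 1, 0, 0, -3; Σd² = 14
ρ = 1 − 6Σd² / [n(n²−1)] = 1 − 6×14 / (6×35) = 1 − 84/210 ≈ 0.6000

0.6000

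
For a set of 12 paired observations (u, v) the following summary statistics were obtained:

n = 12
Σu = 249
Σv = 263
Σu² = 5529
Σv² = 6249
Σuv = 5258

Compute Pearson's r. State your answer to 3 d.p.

r = (nΣuv − ΣuΣv) / √[(nΣu² − (Σu)²)(nΣv² − (Σv)²)]
Numerator: 12×5258 − 249×263 = -2391
Denominator: √[(66348 − 62001)(74988 − 69169)] = √[4347 × 5819] = 5029.4327
r = -2391 / 5029.4327 ≈ -0.475

-0.475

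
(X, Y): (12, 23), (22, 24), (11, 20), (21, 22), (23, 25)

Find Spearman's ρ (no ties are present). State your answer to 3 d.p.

0.900

Rank X: 2, 4, 1, 3, 5
Rank Y: 3, 4, 1, 2, 5
d = rank(X) − rank(Y): -1, 0, 0, 1, 0; Σd² = 2
ρ = 1 − 6Σd² / [n(n²−1)] = 1 − 6×2 / (5×24) = 1 − 12/120 ≈ 0.900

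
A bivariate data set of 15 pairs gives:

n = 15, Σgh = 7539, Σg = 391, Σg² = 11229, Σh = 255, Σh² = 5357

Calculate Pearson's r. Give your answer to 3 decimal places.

r = (nΣgh − ΣgΣh) / √[(nΣg² − (Σg)²)(nΣh² − (Σh)²)]
Numerator: 15×7539 − 391×255 = 13380
Denominator: √[(168435 − 152881)(80355 − 65025)] = √[15554 × 15330] = 15441.5938
r = 13380 / 15441.5938 ≈ 0.866

0.866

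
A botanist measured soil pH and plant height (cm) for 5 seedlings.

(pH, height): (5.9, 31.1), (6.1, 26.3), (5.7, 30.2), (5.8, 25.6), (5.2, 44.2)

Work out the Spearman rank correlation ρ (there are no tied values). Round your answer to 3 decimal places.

-0.500

Rank pH: 4, 5, 2, 3, 1
Rank height: 4, 2, 3, 1, 5
d = rank(pH) − rank(height): 0, 3, -1, 2, -4; Σd² = 30
ρ = 1 − 6Σd² / [n(n²−1)] = 1 − 6×30 / (5×24) = 1 − 180/120 ≈ -0.500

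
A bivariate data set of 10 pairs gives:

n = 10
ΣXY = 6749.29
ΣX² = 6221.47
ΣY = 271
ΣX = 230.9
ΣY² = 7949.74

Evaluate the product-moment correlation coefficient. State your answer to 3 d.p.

0.670

r = (nΣXY − ΣXΣY) / √[(nΣX² − (ΣX)²)(nΣY² − (ΣY)²)]
Numerator: 10×6749.29 − 230.9×271 = 4919
Denominator: √[(62214.7 − 53314.81)(79497.4 − 73441)] = √[8899.89 × 6056.4] = 7341.7500
r = 4919 / 7341.7500 ≈ 0.670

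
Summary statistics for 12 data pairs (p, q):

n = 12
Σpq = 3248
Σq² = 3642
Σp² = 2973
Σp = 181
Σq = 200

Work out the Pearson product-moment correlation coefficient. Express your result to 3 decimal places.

0.845

r = (nΣpq − ΣpΣq) / √[(nΣp² − (Σp)²)(nΣq² − (Σq)²)]
Numerator: 12×3248 − 181×200 = 2776
Denominator: √[(35676 − 32761)(43704 − 40000)] = √[2915 × 3704] = 3285.9032
r = 2776 / 3285.9032 ≈ 0.845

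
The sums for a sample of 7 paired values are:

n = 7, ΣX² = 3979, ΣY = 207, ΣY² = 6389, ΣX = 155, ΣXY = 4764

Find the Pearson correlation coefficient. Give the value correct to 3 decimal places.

0.472

r = (nΣXY − ΣXΣY) / √[(nΣX² − (ΣX)²)(nΣY² − (ΣY)²)]
Numerator: 7×4764 − 155×207 = 1263
Denominator: √[(27853 − 24025)(44723 − 42849)] = √[3828 × 1874] = 2678.3711
r = 1263 / 2678.3711 ≈ 0.472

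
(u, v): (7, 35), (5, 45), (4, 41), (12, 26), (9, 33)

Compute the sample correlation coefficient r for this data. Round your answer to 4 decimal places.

n = 5, Σu = 37, Σv = 180, Σu² = 315, Σv² = 6696, Σuv = 1243
nΣuv − ΣuΣv = 6215 − 6660 = -445
nΣu² − (Σu)² = 1575 − 1369 = 206; nΣv² − (Σv)² = 33480 − 32400 = 1080
r = -445 / √(206 × 1080) = -445 / 471.6779 ≈ -0.9434

-0.9434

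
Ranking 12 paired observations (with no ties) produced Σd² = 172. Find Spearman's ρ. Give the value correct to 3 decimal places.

0.399

ρ = 1 − 6Σd² / [n(n²−1)] = 1 − 6×172 / (12×143)
  = 1 − 1032/1716 = 1 − 0.6014 ≈ 0.399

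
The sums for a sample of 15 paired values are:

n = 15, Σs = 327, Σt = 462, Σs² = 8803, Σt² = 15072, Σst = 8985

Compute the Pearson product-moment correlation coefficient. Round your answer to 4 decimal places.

-0.9149

r = (nΣst − ΣsΣt) / √[(nΣs² − (Σs)²)(nΣt² − (Σt)²)]
Numerator: 15×8985 − 327×462 = -16299
Denominator: √[(132045 − 106929)(226080 − 213444)] = √[25116 × 12636] = 17814.7629
r = -16299 / 17814.7629 ≈ -0.9149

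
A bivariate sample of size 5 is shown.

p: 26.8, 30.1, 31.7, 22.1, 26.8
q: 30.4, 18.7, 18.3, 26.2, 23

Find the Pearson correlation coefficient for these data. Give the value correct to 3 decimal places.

n = 5, Σp = 137.5, Σq = 116.6, Σp² = 3835.79, Σq² = 2824.18, Σpq = 3153.12
nΣpq − ΣpΣq = 15765.6 − 16032.5 = -266.9
nΣp² − (Σp)² = 19178.95 − 18906.25 = 272.7; nΣq² − (Σq)² = 14120.9 − 13595.56 = 525.34
r = -266.9 / √(272.7 × 525.34) = -266.9 / 378.4973 ≈ -0.705

-0.705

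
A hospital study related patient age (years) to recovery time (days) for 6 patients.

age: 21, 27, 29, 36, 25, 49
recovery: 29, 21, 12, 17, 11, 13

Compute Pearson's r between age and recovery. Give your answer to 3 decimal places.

n = 6, Σx = 187, Σy = 103, Σx² = 6333, Σy² = 2005, Σxy = 3048
nΣxy − ΣxΣy = 18288 − 19261 = -973
nΣx² − (Σx)² = 37998 − 34969 = 3029; nΣy² − (Σy)² = 12030 − 10609 = 1421
r = -973 / √(3029 × 1421) = -973 / 2074.6588 ≈ -0.469

-0.469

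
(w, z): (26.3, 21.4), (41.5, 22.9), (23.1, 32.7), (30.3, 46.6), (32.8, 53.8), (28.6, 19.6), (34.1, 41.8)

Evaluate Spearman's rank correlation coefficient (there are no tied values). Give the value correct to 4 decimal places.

0.3214

Rank w: 2, 7, 1, 4, 5, 3, 6
Rank z: 2, 3, 4, 6, 7, 1, 5
d = rank(w) − rank(z): 0, 4, -3, -2, -2, 2, 1; Σd² = 38
ρ = 1 − 6Σd² / [n(n²−1)] = 1 − 6×38 / (7×48) = 1 − 228/336 ≈ 0.3214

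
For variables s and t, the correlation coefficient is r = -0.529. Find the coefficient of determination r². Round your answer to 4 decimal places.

r² = (-0.529)² = 0.2798

0.2798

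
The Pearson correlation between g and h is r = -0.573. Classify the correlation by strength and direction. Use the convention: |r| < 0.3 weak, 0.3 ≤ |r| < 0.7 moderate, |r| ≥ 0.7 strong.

moderate negative

r = -0.573 < 0 so the relationship is negative.
|r| = 0.573, which falls in the moderate range.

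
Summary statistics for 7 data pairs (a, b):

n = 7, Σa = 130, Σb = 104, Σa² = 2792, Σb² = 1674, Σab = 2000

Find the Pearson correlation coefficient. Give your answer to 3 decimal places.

r = (nΣab − ΣaΣb) / √[(nΣa² − (Σa)²)(nΣb² − (Σb)²)]
Numerator: 7×2000 − 130×104 = 480
Denominator: √[(19544 − 16900)(11718 − 10816)] = √[2644 × 902] = 1544.3083
r = 480 / 1544.3083 ≈ 0.311

0.311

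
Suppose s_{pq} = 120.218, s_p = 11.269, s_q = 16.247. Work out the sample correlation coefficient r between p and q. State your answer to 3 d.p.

0.657

r = Cov(p,q) / (s_p · s_q) = 120.218 / (11.269 × 16.247)
  = 120.218 / 183.0874 ≈ 0.657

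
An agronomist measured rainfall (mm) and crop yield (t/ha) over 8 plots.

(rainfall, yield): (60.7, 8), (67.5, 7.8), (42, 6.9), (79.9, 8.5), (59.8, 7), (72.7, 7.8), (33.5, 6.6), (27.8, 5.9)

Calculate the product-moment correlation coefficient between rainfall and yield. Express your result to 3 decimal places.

0.932

n = 8, Σx = 443.9, Σy = 58.5, Σx² = 27145.17, Σy² = 432.91, Σxy = 3351.83
nΣxy − ΣxΣy = 26814.64 − 25968.15 = 846.49
nΣx² − (Σx)² = 217161.36 − 197047.21 = 20114.15; nΣy² − (Σy)² = 3463.28 − 3422.25 = 41.03
r = 846.49 / √(20114.15 × 41.03) = 846.49 / 908.4512 ≈ 0.932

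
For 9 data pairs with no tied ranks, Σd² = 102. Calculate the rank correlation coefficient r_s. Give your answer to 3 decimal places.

ρ = 1 − 6Σd² / [n(n²−1)] = 1 − 6×102 / (9×80)
  = 1 − 612/720 = 1 − 0.8500 ≈ 0.150

0.150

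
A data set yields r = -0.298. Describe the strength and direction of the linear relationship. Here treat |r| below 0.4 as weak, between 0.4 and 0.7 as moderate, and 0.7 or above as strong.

r = -0.298 < 0 so the relationship is negative.
|r| = 0.298, which falls in the weak range.

weak negative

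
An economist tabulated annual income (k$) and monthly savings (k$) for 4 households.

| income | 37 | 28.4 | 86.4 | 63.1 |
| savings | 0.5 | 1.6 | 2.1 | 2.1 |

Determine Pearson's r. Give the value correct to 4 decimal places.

0.6620

n = 4, Σx = 214.9, Σy = 6.3, Σx² = 13622.13, Σy² = 11.63, Σxy = 377.89
nΣxy − ΣxΣy = 1511.56 − 1353.87 = 157.69
nΣx² − (Σx)² = 54488.52 − 46182.01 = 8306.51; nΣy² − (Σy)² = 46.52 − 39.69 = 6.83
r = 157.69 / √(8306.51 × 6.83) = 157.69 / 238.1879 ≈ 0.6620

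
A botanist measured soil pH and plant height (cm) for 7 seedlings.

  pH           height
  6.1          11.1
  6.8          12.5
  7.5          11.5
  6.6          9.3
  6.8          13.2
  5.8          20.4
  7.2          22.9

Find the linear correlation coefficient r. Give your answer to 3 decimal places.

-0.071

n = 7, Σx = 46.8, Σy = 100.9, Σx² = 314.98, Σy² = 1613.01, Σxy = 673.3
nΣxy − ΣxΣy = 4713.1 − 4722.12 = -9.02
nΣx² − (Σx)² = 2204.86 − 2190.24 = 14.62; nΣy² − (Σy)² = 11291.07 − 10180.81 = 1110.26
r = -9.02 / √(14.62 × 1110.26) = -9.02 / 127.4049 ≈ -0.071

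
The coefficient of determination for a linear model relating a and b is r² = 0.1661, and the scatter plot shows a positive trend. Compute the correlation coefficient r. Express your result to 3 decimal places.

|r| = √0.1661 = 0.408
The association is positive, so r = 0.408.

0.408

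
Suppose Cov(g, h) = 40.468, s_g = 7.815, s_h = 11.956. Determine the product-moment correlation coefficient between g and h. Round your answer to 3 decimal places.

r = Cov(g,h) / (s_g · s_h) = 40.468 / (7.815 × 11.956)
  = 40.468 / 93.4361 ≈ 0.433

0.433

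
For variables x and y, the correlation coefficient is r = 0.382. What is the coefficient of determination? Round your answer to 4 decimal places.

r² = (0.382)² = 0.1459

0.1459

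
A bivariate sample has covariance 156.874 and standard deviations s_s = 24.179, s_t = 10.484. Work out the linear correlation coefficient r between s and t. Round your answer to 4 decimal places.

0.6189

r = Cov(s,t) / (s_s · s_t) = 156.874 / (24.179 × 10.484)
  = 156.874 / 253.4926 ≈ 0.6189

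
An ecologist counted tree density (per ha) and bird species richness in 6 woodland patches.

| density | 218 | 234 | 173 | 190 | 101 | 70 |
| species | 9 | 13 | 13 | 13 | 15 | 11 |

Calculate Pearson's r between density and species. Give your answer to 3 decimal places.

n = 6, Σx = 986, Σy = 74, Σx² = 183410, Σy² = 934, Σxy = 12008
nΣxy − ΣxΣy = 72048 − 72964 = -916
nΣx² − (Σx)² = 1100460 − 972196 = 128264; nΣy² − (Σy)² = 5604 − 5476 = 128
r = -916 / √(128264 × 128) = -916 / 4051.8875 ≈ -0.226

-0.226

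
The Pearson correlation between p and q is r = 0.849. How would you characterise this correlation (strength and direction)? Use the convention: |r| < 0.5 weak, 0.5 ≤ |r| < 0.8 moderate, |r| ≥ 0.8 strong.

strong positive

r = 0.849 > 0 so the relationship is positive.
|r| = 0.849, which falls in the strong range.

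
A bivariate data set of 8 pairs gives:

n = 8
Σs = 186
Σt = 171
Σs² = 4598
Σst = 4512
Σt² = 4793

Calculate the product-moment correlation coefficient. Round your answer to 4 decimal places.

0.9613

r = (nΣst − ΣsΣt) / √[(nΣs² − (Σs)²)(nΣt² − (Σt)²)]
Numerator: 8×4512 − 186×171 = 4290
Denominator: √[(36784 − 34596)(38344 − 29241)] = √[2188 × 9103] = 4462.8874
r = 4290 / 4462.8874 ≈ 0.9613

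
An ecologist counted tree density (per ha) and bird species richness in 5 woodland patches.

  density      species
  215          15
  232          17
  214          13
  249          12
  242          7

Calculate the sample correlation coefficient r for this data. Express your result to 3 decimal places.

n = 5, Σx = 1152, Σy = 64, Σx² = 266410, Σy² = 876, Σxy = 14633
nΣxy − ΣxΣy = 73165 − 73728 = -563
nΣx² − (Σx)² = 1332050 − 1327104 = 4946; nΣy² − (Σy)² = 4380 − 4096 = 284
r = -563 / √(4946 × 284) = -563 / 1185.1852 ≈ -0.475

-0.475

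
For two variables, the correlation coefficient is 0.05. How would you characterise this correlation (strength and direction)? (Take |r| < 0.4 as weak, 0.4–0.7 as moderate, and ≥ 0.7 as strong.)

weak positive

r = 0.05 > 0 so the relationship is positive.
|r| = 0.05, which falls in the weak range.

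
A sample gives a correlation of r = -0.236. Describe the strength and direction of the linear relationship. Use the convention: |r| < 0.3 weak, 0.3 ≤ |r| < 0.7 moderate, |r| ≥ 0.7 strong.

weak negative

r = -0.236 < 0 so the relationship is negative.
|r| = 0.236, which falls in the weak range.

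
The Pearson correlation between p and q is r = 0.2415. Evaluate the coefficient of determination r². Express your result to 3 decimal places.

0.058

r² = (0.2415)² = 0.058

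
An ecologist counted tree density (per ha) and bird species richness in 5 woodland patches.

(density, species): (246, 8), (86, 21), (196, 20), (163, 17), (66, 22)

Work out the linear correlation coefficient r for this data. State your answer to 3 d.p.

n = 5, Σx = 757, Σy = 88, Σx² = 137253, Σy² = 1678, Σxy = 11917
nΣxy − ΣxΣy = 59585 − 66616 = -7031
nΣx² − (Σx)² = 686265 − 573049 = 113216; nΣy² − (Σy)² = 8390 − 7744 = 646
r = -7031 / √(113216 × 646) = -7031 / 8552.0486 ≈ -0.822

-0.822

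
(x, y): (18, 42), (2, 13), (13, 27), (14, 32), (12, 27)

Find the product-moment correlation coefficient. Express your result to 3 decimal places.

0.970

n = 5, Σx = 59, Σy = 141, Σx² = 837, Σy² = 4415, Σxy = 1905
nΣxy − ΣxΣy = 9525 − 8319 = 1206
nΣx² − (Σx)² = 4185 − 3481 = 704; nΣy² − (Σy)² = 22075 − 19881 = 2194
r = 1206 / √(704 × 2194) = 1206 / 1242.8097 ≈ 0.970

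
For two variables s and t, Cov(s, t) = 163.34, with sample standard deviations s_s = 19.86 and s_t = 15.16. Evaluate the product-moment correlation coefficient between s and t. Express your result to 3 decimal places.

r = Cov(s,t) / (s_s · s_t) = 163.34 / (19.86 × 15.16)
  = 163.34 / 301.0776 ≈ 0.543

0.543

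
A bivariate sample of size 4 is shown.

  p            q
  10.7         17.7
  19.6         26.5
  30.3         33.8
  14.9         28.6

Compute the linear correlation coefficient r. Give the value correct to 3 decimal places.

0.865

n = 4, Σp = 75.5, Σq = 106.6, Σp² = 1638.75, Σq² = 2975.94, Σpq = 2159.07
nΣpq − ΣpΣq = 8636.28 − 8048.3 = 587.98
nΣp² − (Σp)² = 6555 − 5700.25 = 854.75; nΣq² − (Σq)² = 11903.76 − 11363.56 = 540.2
r = 587.98 / √(854.75 × 540.2) = 587.98 / 679.5116 ≈ 0.865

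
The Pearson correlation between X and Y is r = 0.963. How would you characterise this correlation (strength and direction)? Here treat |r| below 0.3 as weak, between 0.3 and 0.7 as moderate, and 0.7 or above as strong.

r = 0.963 > 0 so the relationship is positive.
|r| = 0.963, which falls in the strong range.

strong positive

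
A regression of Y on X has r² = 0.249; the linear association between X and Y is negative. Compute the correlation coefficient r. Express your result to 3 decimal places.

|r| = √0.249 = 0.499
The association is negative, so r = −0.499.

-0.499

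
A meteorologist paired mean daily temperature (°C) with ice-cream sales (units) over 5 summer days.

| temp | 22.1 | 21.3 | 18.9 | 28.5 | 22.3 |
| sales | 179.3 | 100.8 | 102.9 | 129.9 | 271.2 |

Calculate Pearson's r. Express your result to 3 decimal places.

0.067

n = 5, Σx = 113.1, Σy = 784.1, Σx² = 2608.85, Σy² = 143320.99, Σxy = 17804.29
nΣxy − ΣxΣy = 89021.45 − 88681.71 = 339.74
nΣx² − (Σx)² = 13044.25 − 12791.61 = 252.64; nΣy² − (Σy)² = 716604.95 − 614812.81 = 101792.14
r = 339.74 / √(252.64 × 101792.14) = 339.74 / 5071.1701 ≈ 0.067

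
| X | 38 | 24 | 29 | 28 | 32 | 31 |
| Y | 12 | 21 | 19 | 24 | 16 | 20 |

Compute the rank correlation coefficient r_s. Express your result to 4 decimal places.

-0.8857

Rank X: 6, 1, 3, 2, 5, 4
Rank Y: 1, 5, 3, 6, 2, 4
d = rank(X) − rank(Y): 5, -4, 0, -4, 3, 0; Σd² = 66
ρ = 1 − 6Σd² / [n(n²−1)] = 1 − 6×66 / (6×35) = 1 − 396/210 ≈ -0.8857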